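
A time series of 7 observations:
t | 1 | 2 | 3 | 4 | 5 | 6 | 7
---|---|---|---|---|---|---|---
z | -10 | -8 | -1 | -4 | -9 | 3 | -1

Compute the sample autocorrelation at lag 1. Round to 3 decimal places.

Mean z̄ = (-10 − 8 − 1 − 4 − 9 + 3 − 1)/7 = -4.2857
Σ(z_t−z̄)(z_{t+1}−z̄) = (21.2245) + (-12.2041) + (0.9388) + (-1.3469) + (-34.3469) + (23.9388) = -1.7959
Denominator Σ(z_t−z̄)² = 143.4286
r_1 = -1.7959 / 143.4286 = -0.013

-0.013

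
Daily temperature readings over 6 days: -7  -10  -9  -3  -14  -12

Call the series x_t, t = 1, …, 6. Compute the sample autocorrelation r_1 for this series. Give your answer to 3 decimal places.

-0.228

Mean x̄ = (-7 − 10 − 9 − 3 − 14 − 12)/6 = -9.1667
Deviations from mean: 2.1667, -0.8333, 0.1667, 6.1667, -4.8333, -2.8333
Σ(x_t−x̄)(x_{t+1}−x̄) = (-1.8056) + (-0.1389) + (1.0278) + (-29.8056) + (13.6944) = -17.0278
Denominator Σ(x_t−x̄)² = 74.8333
r_1 = -17.0278 / 74.8333 = -0.228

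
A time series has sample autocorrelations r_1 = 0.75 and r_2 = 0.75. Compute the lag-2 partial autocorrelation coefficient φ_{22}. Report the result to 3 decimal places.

φ_{22} = (r_2 − r_1²) / (1 − r_1²)
r_1² = (0.75)² = 0.5625
Numerator = 0.75 − 0.5625 = 0.1875; denominator = 1 − 0.5625 = 0.4375
φ_{22} = 0.1875 / 0.4375 = 0.429

0.429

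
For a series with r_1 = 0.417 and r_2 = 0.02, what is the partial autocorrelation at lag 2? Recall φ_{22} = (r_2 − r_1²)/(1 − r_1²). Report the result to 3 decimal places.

φ_{22} = (r_2 − r_1²) / (1 − r_1²)
r_1² = (0.417)² = 0.173889
Numerator = 0.02 − 0.1739 = -0.1539; denominator = 1 − 0.1739 = 0.8261
φ_{22} = -0.1539 / 0.8261 = -0.186

-0.186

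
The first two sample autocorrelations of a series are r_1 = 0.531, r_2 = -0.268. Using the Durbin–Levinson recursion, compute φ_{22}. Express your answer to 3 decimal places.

φ_{22} = (r_2 − r_1²) / (1 − r_1²)
r_1² = (0.531)² = 0.281961
Numerator = -0.268 − 0.2820 = -0.5500; denominator = 1 − 0.2820 = 0.7180
φ_{22} = -0.5500 / 0.7180 = -0.766

-0.766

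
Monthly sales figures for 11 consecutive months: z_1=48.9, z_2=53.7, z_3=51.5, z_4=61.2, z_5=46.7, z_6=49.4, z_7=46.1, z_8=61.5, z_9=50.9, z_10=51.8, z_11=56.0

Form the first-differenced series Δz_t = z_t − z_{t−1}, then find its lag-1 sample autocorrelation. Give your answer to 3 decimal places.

-0.616

First differences Δz: 4.8, -2.2, 9.7, -14.5, 2.7, -3.3, 15.4, -10.6, 0.9, 4.2
Mean of differences = 0.7100
Numerator Σ(Δz_t−Δz̄)(Δz_{t+1}−Δz̄) = -439.5851
Denominator Σ(Δz_t−Δz̄)² = 713.3290
r_1(Δz) = -439.5851 / 713.3290 = -0.616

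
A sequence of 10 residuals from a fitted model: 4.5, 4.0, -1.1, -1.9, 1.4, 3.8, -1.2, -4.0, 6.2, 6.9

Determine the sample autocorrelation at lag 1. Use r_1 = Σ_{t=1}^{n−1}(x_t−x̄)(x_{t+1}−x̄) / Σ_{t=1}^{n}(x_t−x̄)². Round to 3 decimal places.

0.156

Mean x̄ = (4.5 + 4.0 − 1.1 − 1.9 + 1.4 + 3.8 − 1.2 − 4.0 + 6.2 + 6.9)/10 = 1.8600
Numerator Σ_{t=1}^{9}(x_t−x̄)(x_{t+1}−x̄) = 19.7184
Denominator Σ(x_t−x̄)² = 126.3640
r_1 = 19.7184 / 126.3640 = 0.156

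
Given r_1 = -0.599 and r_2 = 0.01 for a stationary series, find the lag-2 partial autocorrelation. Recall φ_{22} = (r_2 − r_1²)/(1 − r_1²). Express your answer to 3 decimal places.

-0.544

φ_{22} = (r_2 − r_1²) / (1 − r_1²)
r_1² = (-0.599)² = 0.358801
Numerator = 0.01 − 0.3588 = -0.3488; denominator = 1 − 0.3588 = 0.6412
φ_{22} = -0.3488 / 0.6412 = -0.544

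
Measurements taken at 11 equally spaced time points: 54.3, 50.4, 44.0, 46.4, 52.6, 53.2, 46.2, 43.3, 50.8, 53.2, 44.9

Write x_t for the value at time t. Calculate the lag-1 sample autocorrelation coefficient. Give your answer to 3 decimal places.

Mean x̄ = (54.3 + 50.4 + 44.0 + 46.4 + 52.6 + 53.2 + 46.2 + 43.3 + 50.8 + 53.2 + 44.9)/11 = 49.0273
Numerator Σ_{t=1}^{10}(x_t−x̄)(x_{t+1}−x̄) = 3.4838
Denominator Σ(x_t−x̄)² = 170.4218
r_1 = 3.4838 / 170.4218 = 0.020

0.020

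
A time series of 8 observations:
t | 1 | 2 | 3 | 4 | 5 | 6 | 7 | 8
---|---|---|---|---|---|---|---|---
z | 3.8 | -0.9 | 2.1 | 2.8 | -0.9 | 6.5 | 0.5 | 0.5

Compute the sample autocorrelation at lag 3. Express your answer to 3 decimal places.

0.286

Mean z̄ = (3.8 − 0.9 + 2.1 + 2.8 − 0.9 + 6.5 + 0.5 + 0.5)/8 = 1.8000
Deviations from mean: 2.0000, -2.7000, 0.3000, 1.0000, -2.7000, 4.7000, -1.3000, -1.3000
Σ(z_t−z̄)(z_{t+3}−z̄) = (2.0000) + (7.2900) + (1.4100) + (-1.3000) + (3.5100) = 12.9100
Denominator Σ(z_t−z̄)² = 45.1400
r_3 = 12.9100 / 45.1400 = 0.286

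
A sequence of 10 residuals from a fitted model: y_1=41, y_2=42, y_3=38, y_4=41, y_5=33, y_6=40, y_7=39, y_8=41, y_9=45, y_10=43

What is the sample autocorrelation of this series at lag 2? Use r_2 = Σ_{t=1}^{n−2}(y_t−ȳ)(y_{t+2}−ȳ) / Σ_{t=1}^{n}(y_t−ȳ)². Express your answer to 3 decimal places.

Mean ȳ = (41 + 42 + 38 + 41 + 33 + 40 + 39 + 41 + 45 + 43)/10 = 40.3000
Numerator Σ_{t=1}^{8}(y_t−ȳ)(y_{t+2}−ȳ) = 21.2200
Denominator Σ(y_t−ȳ)² = 94.1000
r_2 = 21.2200 / 94.1000 = 0.226

0.226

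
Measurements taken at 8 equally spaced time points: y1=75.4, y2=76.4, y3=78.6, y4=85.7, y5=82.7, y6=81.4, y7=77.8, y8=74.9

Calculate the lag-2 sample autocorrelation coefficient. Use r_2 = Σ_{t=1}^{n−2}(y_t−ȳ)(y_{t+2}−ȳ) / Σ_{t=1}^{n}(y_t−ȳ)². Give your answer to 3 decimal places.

-0.167

Mean ȳ = (75.4 + 76.4 + 78.6 + 85.7 + 82.7 + 81.4 + 77.8 + 74.9)/8 = 79.1125
Deviations from mean: -3.7125, -2.7125, -0.5125, 6.5875, 3.5875, 2.2875, -1.3125, -4.2125
Σ(y_t−ȳ)(y_{t+2}−ȳ) = (1.9027) + (-17.8686) + (-1.8386) + (15.0689) + (-4.7086) + (-9.6361) = -17.0803
Denominator Σ(y_t−ȳ)² = 102.3688
r_2 = -17.0803 / 102.3688 = -0.167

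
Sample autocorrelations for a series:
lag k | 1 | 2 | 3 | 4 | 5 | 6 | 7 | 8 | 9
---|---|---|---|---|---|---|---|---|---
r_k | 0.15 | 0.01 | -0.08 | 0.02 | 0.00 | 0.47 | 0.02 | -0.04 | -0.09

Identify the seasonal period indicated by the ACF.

6

The largest autocorrelation is r_6 = 0.47; the remaining lags stay at or below 0.15.
The dominant spike at lag 6 indicates a seasonal period of 6.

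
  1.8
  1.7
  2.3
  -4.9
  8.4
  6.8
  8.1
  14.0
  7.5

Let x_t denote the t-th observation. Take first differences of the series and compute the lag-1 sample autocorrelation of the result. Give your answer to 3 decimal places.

First differences Δx: -0.1, 0.6, -7.2, 13.3, -1.6, 1.3, 5.9, -6.5
Mean of differences = 0.7125
Numerator Σ(Δx_t−Δx̄)(Δx_{t+1}−Δx̄) = -163.4514
Denominator Σ(Δx_t−Δx̄)² = 306.3488
r_1(Δx) = -163.4514 / 306.3488 = -0.534

-0.534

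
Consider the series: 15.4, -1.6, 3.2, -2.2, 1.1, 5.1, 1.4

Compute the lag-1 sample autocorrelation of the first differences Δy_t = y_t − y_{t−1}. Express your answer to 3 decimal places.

-0.334

First differences Δy: -17.0, 4.8, -5.4, 3.3, 4.0, -3.7
Mean of differences = -2.3333
Numerator Σ(Δy_t−Δȳ)(Δy_{t+1}−Δȳ) = -116.7511
Denominator Σ(Δy_t−Δȳ)² = 349.1133
r_1(Δy) = -116.7511 / 349.1133 = -0.334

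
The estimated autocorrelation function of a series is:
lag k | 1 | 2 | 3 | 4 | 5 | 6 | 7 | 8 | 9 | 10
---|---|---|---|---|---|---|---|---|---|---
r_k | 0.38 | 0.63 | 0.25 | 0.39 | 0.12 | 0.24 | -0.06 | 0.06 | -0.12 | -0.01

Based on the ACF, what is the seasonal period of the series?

The largest autocorrelation is r_2 = 0.63, with a weaker echo at lag 4 (0.39); the remaining lags stay at or below 0.38.
The dominant spike at lag 2 indicates a seasonal period of 2.

2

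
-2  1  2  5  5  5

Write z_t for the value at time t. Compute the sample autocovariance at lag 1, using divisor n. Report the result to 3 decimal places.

3.037

Mean z̄ = (-2 + 1 + 2 + 5 + 5 + 5)/6 = 2.6667
Σ_{t=1}^{5}(z_t−z̄)(z_{t+1}−z̄) = 18.2222
γ_1 = 18.2222 / 6 = 3.037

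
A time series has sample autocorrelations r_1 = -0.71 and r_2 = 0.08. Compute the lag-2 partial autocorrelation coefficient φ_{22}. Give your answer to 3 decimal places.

φ_{22} = (r_2 − r_1²) / (1 − r_1²)
r_1² = (-0.71)² = 0.5041
Numerator = 0.08 − 0.5041 = -0.4241; denominator = 1 − 0.5041 = 0.4959
φ_{22} = -0.4241 / 0.4959 = -0.855

-0.855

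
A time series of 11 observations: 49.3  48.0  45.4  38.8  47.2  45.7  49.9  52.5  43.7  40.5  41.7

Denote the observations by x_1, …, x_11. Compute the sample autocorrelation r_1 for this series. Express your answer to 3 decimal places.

0.254

Mean x̄ = (49.3 + 48.0 + 45.4 + 38.8 + 47.2 + 45.7 + 49.9 + 52.5 + 43.7 + 40.5 + 41.7)/11 = 45.7000
Numerator Σ_{t=1}^{10}(x_t−x̄)(x_{t+1}−x̄) = 45.4700
Denominator Σ(x_t−x̄)² = 179.1200
r_1 = 45.4700 / 179.1200 = 0.254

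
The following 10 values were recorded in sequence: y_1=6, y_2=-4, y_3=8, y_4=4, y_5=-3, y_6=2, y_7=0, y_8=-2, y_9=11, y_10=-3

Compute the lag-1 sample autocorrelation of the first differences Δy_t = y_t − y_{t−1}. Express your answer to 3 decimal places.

-0.537

First differences Δy: -10, 12, -4, -7, 5, -2, -2, 13, -14
Mean of differences = -1.0000
Numerator Σ(Δy_t−Δȳ)(Δy_{t+1}−Δȳ) = -375.0000
Denominator Σ(Δy_t−Δȳ)² = 698.0000
r_1(Δy) = -375.0000 / 698.0000 = -0.537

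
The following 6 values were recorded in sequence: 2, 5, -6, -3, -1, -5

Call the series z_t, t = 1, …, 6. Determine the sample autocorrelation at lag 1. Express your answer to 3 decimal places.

-0.027

Mean z̄ = (2 + 5 − 6 − 3 − 1 − 5)/6 = -1.3333
Deviations from mean: 3.3333, 6.3333, -4.6667, -1.6667, 0.3333, -3.6667
Numerator Σ_{t=1}^{5}(z_t−z̄)(z_{t+1}−z̄) = -2.4444
Denominator Σ(z_t−z̄)² = 89.3333
r_1 = -2.4444 / 89.3333 = -0.027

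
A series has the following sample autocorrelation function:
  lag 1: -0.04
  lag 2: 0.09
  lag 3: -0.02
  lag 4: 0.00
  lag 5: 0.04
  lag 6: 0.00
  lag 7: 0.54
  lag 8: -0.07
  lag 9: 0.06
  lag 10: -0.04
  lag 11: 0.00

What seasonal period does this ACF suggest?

The largest autocorrelation is r_7 = 0.54; the remaining lags stay at or below 0.09.
The dominant spike at lag 7 indicates a seasonal period of 7.

7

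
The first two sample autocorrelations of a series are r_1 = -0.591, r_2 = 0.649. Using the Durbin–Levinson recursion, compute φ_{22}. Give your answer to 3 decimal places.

0.461

φ_{22} = (r_2 − r_1²) / (1 − r_1²)
r_1² = (-0.591)² = 0.349281
Numerator = 0.649 − 0.3493 = 0.2997; denominator = 1 − 0.3493 = 0.6507
φ_{22} = 0.2997 / 0.6507 = 0.461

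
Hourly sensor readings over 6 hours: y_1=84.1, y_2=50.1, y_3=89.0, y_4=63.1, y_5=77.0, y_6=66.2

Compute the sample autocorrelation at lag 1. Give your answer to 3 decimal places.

Mean ȳ = (84.1 + 50.1 + 89.0 + 63.1 + 77.0 + 66.2)/6 = 71.5833
Deviations from mean: 12.5167, -21.4833, 17.4167, -8.4833, 5.4167, -5.3833
Σ(y_t−ȳ)(y_{t+1}−ȳ) = (-268.8997) + (-374.1681) + (-147.7514) + (-45.9514) + (-29.1597) = -865.9303
Denominator Σ(y_t−ȳ)² = 1051.8283
r_1 = -865.9303 / 1051.8283 = -0.823

-0.823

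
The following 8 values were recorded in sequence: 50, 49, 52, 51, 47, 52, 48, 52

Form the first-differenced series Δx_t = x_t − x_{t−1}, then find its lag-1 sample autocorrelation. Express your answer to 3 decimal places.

First differences Δx: -1, 3, -1, -4, 5, -4, 4
Mean of differences = 0.2857
Numerator Σ(Δx_t−Δx̄)(Δx_{t+1}−Δx̄) = -57.7959
Denominator Σ(Δx_t−Δx̄)² = 83.4286
r_1(Δx) = -57.7959 / 83.4286 = -0.693

-0.693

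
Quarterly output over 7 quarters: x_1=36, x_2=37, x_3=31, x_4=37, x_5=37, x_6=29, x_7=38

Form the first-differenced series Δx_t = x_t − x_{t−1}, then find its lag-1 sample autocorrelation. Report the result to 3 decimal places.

-0.513

First differences Δx: 1, -6, 6, 0, -8, 9
Mean of differences = 0.3333
Numerator Σ(Δx_t−Δx̄)(Δx_{t+1}−Δx̄) = -111.4444
Denominator Σ(Δx_t−Δx̄)² = 217.3333
r_1(Δx) = -111.4444 / 217.3333 = -0.513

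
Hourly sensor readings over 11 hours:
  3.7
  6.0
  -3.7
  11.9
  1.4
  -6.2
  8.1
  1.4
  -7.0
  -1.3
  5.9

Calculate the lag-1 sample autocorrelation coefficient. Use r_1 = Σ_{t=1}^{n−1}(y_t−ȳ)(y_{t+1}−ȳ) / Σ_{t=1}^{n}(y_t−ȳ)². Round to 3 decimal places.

Mean ȳ = (3.7 + 6.0 − 3.7 + 11.9 + 1.4 − 6.2 + 8.1 + 1.4 − 7.0 − 1.3 + 5.9)/11 = 1.8364
Numerator Σ_{t=1}^{10}(y_t−ȳ)(y_{t+1}−ȳ) = -106.1377
Denominator Σ(y_t−ȳ)² = 361.3655
r_1 = -106.1377 / 361.3655 = -0.294

-0.294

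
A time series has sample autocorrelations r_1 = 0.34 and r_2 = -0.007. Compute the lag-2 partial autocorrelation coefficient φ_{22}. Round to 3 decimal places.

φ_{22} = (r_2 − r_1²) / (1 − r_1²)
r_1² = (0.34)² = 0.1156
Numerator = -0.007 − 0.1156 = -0.1226; denominator = 1 − 0.1156 = 0.8844
φ_{22} = -0.1226 / 0.8844 = -0.139

-0.139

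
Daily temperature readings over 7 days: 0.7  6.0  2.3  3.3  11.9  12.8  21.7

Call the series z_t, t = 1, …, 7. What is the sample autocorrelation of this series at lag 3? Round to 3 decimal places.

-0.190

Mean z̄ = (0.7 + 6.0 + 2.3 + 3.3 + 11.9 + 12.8 + 21.7)/7 = 8.3857
Deviations from mean: -7.6857, -2.3857, -6.0857, -5.0857, 3.5143, 4.4143, 13.3143
Numerator Σ_{t=1}^{4}(z_t−z̄)(z_{t+3}−z̄) = -63.8735
Denominator Σ(z_t−z̄)² = 336.7686
r_3 = -63.8735 / 336.7686 = -0.190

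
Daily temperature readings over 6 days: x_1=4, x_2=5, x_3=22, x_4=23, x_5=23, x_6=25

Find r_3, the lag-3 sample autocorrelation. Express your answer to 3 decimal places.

-0.232

Mean x̄ = (4 + 5 + 22 + 23 + 23 + 25)/6 = 17.0000
Deviations from mean: -13.0000, -12.0000, 5.0000, 6.0000, 6.0000, 8.0000
Σ(x_t−x̄)(x_{t+3}−x̄) = (-78.0000) + (-72.0000) + (40.0000) = -110.0000
Denominator Σ(x_t−x̄)² = 474.0000
r_3 = -110.0000 / 474.0000 = -0.232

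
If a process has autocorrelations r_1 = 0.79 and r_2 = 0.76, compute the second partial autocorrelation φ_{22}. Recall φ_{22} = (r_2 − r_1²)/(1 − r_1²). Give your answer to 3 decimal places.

φ_{22} = (r_2 − r_1²) / (1 − r_1²)
r_1² = (0.79)² = 0.6241
Numerator = 0.76 − 0.6241 = 0.1359; denominator = 1 − 0.6241 = 0.3759
φ_{22} = 0.1359 / 0.3759 = 0.362

0.362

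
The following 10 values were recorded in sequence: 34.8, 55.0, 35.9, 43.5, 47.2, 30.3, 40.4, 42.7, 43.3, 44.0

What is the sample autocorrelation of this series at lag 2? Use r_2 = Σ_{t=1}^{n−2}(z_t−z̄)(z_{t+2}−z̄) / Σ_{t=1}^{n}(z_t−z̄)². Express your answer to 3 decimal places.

-0.015

Mean z̄ = (34.8 + 55.0 + 35.9 + 43.5 + 47.2 + 30.3 + 40.4 + 42.7 + 43.3 + 44.0)/10 = 41.7100
Numerator Σ_{t=1}^{8}(z_t−z̄)(z_{t+2}−z̄) = -6.6882
Denominator Σ(z_t−z̄)² = 432.1290
r_2 = -6.6882 / 432.1290 = -0.015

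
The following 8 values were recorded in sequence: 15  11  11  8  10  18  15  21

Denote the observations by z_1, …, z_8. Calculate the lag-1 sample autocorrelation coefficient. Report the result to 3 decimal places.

Mean z̄ = (15 + 11 + 11 + 8 + 10 + 18 + 15 + 21)/8 = 13.6250
Deviations from mean: 1.3750, -2.6250, -2.6250, -5.6250, -3.6250, 4.3750, 1.3750, 7.3750
Σ(z_t−z̄)(z_{t+1}−z̄) = (-3.6094) + (6.8906) + (14.7656) + (20.3906) + (-15.8594) + (6.0156) + (10.1406) = 38.7344
Denominator Σ(z_t−z̄)² = 135.8750
r_1 = 38.7344 / 135.8750 = 0.285

0.285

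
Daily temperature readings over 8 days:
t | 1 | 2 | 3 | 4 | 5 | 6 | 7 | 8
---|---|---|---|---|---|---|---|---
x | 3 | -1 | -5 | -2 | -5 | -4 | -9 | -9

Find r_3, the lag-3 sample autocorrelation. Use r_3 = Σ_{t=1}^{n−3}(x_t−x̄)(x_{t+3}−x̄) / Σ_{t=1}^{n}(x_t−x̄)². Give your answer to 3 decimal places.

Mean x̄ = (3 − 1 − 5 − 2 − 5 − 4 − 9 − 9)/8 = -4.0000
Σ(x_t−x̄)(x_{t+3}−x̄) = (14.0000) + (-3.0000) + (0.0000) + (-10.0000) + (5.0000) = 6.0000
Denominator Σ(x_t−x̄)² = 114.0000
r_3 = 6.0000 / 114.0000 = 0.053

0.053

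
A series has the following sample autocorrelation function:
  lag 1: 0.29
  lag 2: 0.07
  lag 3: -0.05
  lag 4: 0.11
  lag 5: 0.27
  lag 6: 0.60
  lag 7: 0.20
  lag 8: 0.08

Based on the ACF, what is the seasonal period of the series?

The largest autocorrelation is r_6 = 0.60; the remaining lags stay at or below 0.29. The elevated value at lag 1 (0.29), dropping to 0.07 at lag 2, reflects decaying short-term dependence rather than seasonality.
The dominant spike at lag 6 indicates a seasonal period of 6.

6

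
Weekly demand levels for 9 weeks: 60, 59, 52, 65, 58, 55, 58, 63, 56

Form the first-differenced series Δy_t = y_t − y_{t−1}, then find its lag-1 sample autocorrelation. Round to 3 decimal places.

-0.506

First differences Δy: -1, -7, 13, -7, -3, 3, 5, -7
Mean of differences = -0.5000
Numerator Σ(Δy_t−Δȳ)(Δy_{t+1}−Δȳ) = -181.2500
Denominator Σ(Δy_t−Δȳ)² = 358.0000
r_1(Δy) = -181.2500 / 358.0000 = -0.506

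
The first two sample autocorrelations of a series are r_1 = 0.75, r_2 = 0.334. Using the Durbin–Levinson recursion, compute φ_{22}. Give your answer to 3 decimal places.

-0.522

φ_{22} = (r_2 − r_1²) / (1 − r_1²)
r_1² = (0.75)² = 0.5625
Numerator = 0.334 − 0.5625 = -0.2285; denominator = 1 − 0.5625 = 0.4375
φ_{22} = -0.2285 / 0.4375 = -0.522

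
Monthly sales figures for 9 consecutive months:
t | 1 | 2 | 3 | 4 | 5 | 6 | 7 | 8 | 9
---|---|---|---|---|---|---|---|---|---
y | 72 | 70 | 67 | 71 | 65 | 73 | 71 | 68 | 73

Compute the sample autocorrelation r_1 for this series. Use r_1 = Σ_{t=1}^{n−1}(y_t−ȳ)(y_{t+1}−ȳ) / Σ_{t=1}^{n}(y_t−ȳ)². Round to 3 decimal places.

Mean ȳ = (72 + 70 + 67 + 71 + 65 + 73 + 71 + 68 + 73)/9 = 70.0000
Numerator Σ_{t=1}^{8}(y_t−ȳ)(y_{t+1}−ȳ) = -28.0000
Denominator Σ(y_t−ȳ)² = 62.0000
r_1 = -28.0000 / 62.0000 = -0.452

-0.452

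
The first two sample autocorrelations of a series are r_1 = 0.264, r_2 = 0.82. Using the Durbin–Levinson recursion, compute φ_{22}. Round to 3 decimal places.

0.807

φ_{22} = (r_2 − r_1²) / (1 − r_1²)
r_1² = (0.264)² = 0.069696
Numerator = 0.82 − 0.0697 = 0.7503; denominator = 1 − 0.0697 = 0.9303
φ_{22} = 0.7503 / 0.9303 = 0.807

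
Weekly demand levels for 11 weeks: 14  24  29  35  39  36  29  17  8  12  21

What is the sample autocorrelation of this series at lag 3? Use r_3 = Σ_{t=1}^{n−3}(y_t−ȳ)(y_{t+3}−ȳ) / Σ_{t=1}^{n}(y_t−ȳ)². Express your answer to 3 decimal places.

-0.301

Mean ȳ = (14 + 24 + 29 + 35 + 39 + 36 + 29 + 17 + 8 + 12 + 21)/11 = 24.0000
Numerator Σ_{t=1}^{8}(y_t−ȳ)(y_{t+3}−ȳ) = -331.0000
Denominator Σ(y_t−ȳ)² = 1098.0000
r_3 = -331.0000 / 1098.0000 = -0.301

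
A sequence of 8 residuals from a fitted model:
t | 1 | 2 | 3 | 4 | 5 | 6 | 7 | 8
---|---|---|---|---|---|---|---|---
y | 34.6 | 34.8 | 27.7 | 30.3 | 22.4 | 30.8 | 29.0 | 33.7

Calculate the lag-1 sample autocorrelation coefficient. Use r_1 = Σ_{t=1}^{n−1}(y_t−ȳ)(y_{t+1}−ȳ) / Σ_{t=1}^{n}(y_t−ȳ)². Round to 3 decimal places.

-0.005

Mean ȳ = (34.6 + 34.8 + 27.7 + 30.3 + 22.4 + 30.8 + 29.0 + 33.7)/8 = 30.4125
Σ(y_t−ȳ)(y_{t+1}−ȳ) = (18.3727) + (-11.9011) + (0.3052) + (0.9014) + (-3.1048) + (-0.5473) + (-4.6436) = -0.6177
Denominator Σ(y_t−ȳ)² = 121.3088
r_1 = -0.6177 / 121.3088 = -0.005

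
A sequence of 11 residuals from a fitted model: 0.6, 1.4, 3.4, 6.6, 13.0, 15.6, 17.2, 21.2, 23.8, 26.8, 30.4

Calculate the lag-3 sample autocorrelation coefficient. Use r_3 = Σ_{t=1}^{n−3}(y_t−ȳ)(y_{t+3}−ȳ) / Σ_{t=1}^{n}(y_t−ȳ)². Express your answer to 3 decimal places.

0.215

Mean ȳ = (0.6 + 1.4 + 3.4 + 6.6 + 13.0 + 15.6 + 17.2 + 21.2 + 23.8 + 26.8 + 30.4)/11 = 14.5455
Numerator Σ_{t=1}^{8}(y_t−ȳ)(y_{t+3}−ȳ) = 235.7838
Denominator Σ(y_t−ȳ)² = 1096.6473
r_3 = 235.7838 / 1096.6473 = 0.215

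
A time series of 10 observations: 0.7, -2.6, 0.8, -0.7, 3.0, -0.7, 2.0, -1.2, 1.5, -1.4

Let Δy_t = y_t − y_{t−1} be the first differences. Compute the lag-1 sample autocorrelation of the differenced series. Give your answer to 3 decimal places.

-0.822

First differences Δy: -3.3, 3.4, -1.5, 3.7, -3.7, 2.7, -3.2, 2.7, -2.9
Mean of differences = -0.2333
Numerator Σ(Δy_t−Δȳ)(Δy_{t+1}−Δȳ) = -69.7578
Denominator Σ(Δy_t−Δȳ)² = 84.8200
r_1(Δy) = -69.7578 / 84.8200 = -0.822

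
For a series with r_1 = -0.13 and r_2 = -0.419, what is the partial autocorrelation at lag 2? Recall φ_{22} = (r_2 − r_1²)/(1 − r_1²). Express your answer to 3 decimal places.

-0.443

φ_{22} = (r_2 − r_1²) / (1 − r_1²)
r_1² = (-0.13)² = 0.0169
Numerator = -0.419 − 0.0169 = -0.4359; denominator = 1 − 0.0169 = 0.9831
φ_{22} = -0.4359 / 0.9831 = -0.443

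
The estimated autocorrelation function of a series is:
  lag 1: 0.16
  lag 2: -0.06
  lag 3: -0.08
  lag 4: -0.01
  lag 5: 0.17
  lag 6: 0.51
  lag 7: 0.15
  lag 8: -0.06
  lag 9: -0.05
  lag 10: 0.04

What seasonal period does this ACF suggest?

6

The largest autocorrelation is r_6 = 0.51; the remaining lags stay at or below 0.17.
The dominant spike at lag 6 indicates a seasonal period of 6.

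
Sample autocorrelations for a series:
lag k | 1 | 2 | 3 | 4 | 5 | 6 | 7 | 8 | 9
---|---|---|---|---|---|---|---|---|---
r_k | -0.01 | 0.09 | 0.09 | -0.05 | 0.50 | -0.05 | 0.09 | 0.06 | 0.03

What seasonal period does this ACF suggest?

5

The largest autocorrelation is r_5 = 0.50; the remaining lags stay at or below 0.09.
The dominant spike at lag 5 indicates a seasonal period of 5.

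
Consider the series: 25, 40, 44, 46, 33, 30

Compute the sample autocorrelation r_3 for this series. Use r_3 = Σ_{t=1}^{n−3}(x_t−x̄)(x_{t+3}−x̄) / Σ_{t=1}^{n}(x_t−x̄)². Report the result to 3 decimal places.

-0.493

Mean x̄ = (25 + 40 + 44 + 46 + 33 + 30)/6 = 36.3333
Σ(x_t−x̄)(x_{t+3}−x̄) = (-109.5556) + (-12.2222) + (-48.5556) = -170.3333
Denominator Σ(x_t−x̄)² = 345.3333
r_3 = -170.3333 / 345.3333 = -0.493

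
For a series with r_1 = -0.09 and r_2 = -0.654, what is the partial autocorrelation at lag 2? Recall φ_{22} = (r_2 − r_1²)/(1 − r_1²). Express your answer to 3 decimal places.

φ_{22} = (r_2 − r_1²) / (1 − r_1²)
r_1² = (-0.09)² = 0.0081
Numerator = -0.654 − 0.0081 = -0.6621; denominator = 1 − 0.0081 = 0.9919
φ_{22} = -0.6621 / 0.9919 = -0.668

-0.668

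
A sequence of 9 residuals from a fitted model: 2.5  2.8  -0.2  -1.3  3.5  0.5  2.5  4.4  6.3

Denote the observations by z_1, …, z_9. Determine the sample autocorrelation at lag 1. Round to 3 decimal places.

Mean z̄ = (2.5 + 2.8 − 0.2 − 1.3 + 3.5 + 0.5 + 2.5 + 4.4 + 6.3)/9 = 2.3333
Numerator Σ_{t=1}^{8}(z_t−z̄)(z_{t+1}−z̄) = 9.9589
Denominator Σ(z_t−z̄)² = 44.6200
r_1 = 9.9589 / 44.6200 = 0.223

0.223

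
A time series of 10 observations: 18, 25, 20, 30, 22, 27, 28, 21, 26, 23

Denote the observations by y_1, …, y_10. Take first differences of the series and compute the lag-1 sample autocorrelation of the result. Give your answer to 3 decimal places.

First differences Δy: 7, -5, 10, -8, 5, 1, -7, 5, -3
Mean of differences = 0.5556
Numerator Σ(Δy_t−Δȳ)(Δy_{t+1}−Δȳ) = -257.8642
Denominator Σ(Δy_t−Δȳ)² = 344.2222
r_1(Δy) = -257.8642 / 344.2222 = -0.749

-0.749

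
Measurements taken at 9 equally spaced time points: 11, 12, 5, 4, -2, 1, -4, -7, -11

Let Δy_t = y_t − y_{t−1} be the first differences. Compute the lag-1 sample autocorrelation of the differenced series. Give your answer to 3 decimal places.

First differences Δy: 1, -7, -1, -6, 3, -5, -3, -4
Mean of differences = -2.7500
Numerator Σ(Δy_t−Δȳ)(Δy_{t+1}−Δȳ) = -59.8125
Denominator Σ(Δy_t−Δȳ)² = 85.5000
r_1(Δy) = -59.8125 / 85.5000 = -0.700

-0.700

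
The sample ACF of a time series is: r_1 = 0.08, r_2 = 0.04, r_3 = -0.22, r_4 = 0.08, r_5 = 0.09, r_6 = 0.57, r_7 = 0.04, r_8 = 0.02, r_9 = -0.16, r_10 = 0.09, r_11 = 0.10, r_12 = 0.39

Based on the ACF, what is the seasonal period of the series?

6

The largest autocorrelation is r_6 = 0.57, with a weaker echo at lag 12 (0.39); the remaining lags stay at or below 0.10.
The dominant spike at lag 6 indicates a seasonal period of 6.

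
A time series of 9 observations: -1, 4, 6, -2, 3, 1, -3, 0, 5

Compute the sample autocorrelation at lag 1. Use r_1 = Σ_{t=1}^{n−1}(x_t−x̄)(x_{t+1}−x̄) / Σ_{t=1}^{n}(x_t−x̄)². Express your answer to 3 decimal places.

Mean x̄ = (-1 + 4 + 6 − 2 + 3 + 1 − 3 + 0 + 5)/9 = 1.4444
Numerator Σ_{t=1}^{8}(x_t−x̄)(x_{t+1}−x̄) = -13.0864
Denominator Σ(x_t−x̄)² = 82.2222
r_1 = -13.0864 / 82.2222 = -0.159

-0.159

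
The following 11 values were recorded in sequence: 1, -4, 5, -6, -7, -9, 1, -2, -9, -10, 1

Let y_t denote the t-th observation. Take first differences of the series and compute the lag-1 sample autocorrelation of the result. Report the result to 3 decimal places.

First differences Δy: -5, 9, -11, -1, -2, 10, -3, -7, -1, 11
Mean of differences = 0.0000
Numerator Σ(Δy_t−Δȳ)(Δy_{t+1}−Δȳ) = -164.0000
Denominator Σ(Δy_t−Δȳ)² = 512.0000
r_1(Δy) = -164.0000 / 512.0000 = -0.320

-0.320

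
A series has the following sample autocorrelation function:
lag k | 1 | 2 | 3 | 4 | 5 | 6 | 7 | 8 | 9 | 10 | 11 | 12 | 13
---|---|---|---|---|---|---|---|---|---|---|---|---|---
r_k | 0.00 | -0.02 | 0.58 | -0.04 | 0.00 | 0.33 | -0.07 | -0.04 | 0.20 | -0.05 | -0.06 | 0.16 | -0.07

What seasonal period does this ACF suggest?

3

The largest autocorrelation is r_3 = 0.58, with weaker echoes at lags 6 (0.33), 9 (0.20) and 12 (0.16); the remaining lags stay at or below 0.00.
The dominant spike at lag 3 indicates a seasonal period of 3.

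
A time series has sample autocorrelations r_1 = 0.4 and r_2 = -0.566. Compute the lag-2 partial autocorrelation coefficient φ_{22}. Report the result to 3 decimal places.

φ_{22} = (r_2 − r_1²) / (1 − r_1²)
r_1² = (0.4)² = 0.16
Numerator = -0.566 − 0.1600 = -0.7260; denominator = 1 − 0.1600 = 0.8400
φ_{22} = -0.7260 / 0.8400 = -0.864

-0.864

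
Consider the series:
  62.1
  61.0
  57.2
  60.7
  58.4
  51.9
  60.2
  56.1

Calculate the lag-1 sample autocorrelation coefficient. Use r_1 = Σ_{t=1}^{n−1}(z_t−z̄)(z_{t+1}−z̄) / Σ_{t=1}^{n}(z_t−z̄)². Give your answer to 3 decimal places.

-0.155

Mean z̄ = (62.1 + 61.0 + 57.2 + 60.7 + 58.4 + 51.9 + 60.2 + 56.1)/8 = 58.4500
Σ(z_t−z̄)(z_{t+1}−z̄) = (9.3075) + (-3.1875) + (-2.8125) + (-0.1125) + (0.3275) + (-11.4625) + (-4.1125) = -12.0525
Denominator Σ(z_t−z̄)² = 77.9400
r_1 = -12.0525 / 77.9400 = -0.155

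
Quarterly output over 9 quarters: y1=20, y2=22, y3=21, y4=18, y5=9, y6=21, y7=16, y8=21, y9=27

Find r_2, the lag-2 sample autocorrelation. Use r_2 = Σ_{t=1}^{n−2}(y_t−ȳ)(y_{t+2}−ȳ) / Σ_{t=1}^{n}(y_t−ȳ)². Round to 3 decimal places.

-0.046

Mean ȳ = (20 + 22 + 21 + 18 + 9 + 21 + 16 + 21 + 27)/9 = 19.4444
Σ(y_t−ȳ)(y_{t+2}−ȳ) = (0.8642) + (-3.6914) + (-16.2469) + (-2.2469) + (35.9753) + (2.4198) + (-26.0247) = -8.9506
Denominator Σ(y_t−ȳ)² = 194.2222
r_2 = -8.9506 / 194.2222 = -0.046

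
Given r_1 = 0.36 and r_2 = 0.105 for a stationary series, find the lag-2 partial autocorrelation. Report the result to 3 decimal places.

-0.028

φ_{22} = (r_2 − r_1²) / (1 − r_1²)
r_1² = (0.36)² = 0.1296
Numerator = 0.105 − 0.1296 = -0.0246; denominator = 1 − 0.1296 = 0.8704
φ_{22} = -0.0246 / 0.8704 = -0.028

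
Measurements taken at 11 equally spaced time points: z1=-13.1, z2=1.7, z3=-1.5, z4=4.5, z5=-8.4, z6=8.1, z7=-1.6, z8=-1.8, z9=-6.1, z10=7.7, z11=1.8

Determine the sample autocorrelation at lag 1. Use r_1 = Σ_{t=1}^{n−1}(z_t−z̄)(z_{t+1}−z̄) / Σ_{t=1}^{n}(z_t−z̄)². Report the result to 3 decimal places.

Mean z̄ = (-13.1 + 1.7 − 1.5 + 4.5 − 8.4 + 8.1 − 1.6 − 1.8 − 6.1 + 7.7 + 1.8)/11 = -0.7909
Numerator Σ_{t=1}^{10}(z_t−z̄)(z_{t+1}−z̄) = -168.1892
Denominator Σ(z_t−z̄)² = 431.8291
r_1 = -168.1892 / 431.8291 = -0.389

-0.389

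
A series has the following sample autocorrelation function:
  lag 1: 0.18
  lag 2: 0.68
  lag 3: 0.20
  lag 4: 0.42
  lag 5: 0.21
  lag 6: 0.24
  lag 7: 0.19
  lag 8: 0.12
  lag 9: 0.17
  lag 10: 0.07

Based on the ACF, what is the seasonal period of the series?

The largest autocorrelation is r_2 = 0.68, with weaker echoes at lags 4 (0.42) and 6 (0.24); the remaining lags stay at or below 0.21.
The dominant spike at lag 2 indicates a seasonal period of 2.

2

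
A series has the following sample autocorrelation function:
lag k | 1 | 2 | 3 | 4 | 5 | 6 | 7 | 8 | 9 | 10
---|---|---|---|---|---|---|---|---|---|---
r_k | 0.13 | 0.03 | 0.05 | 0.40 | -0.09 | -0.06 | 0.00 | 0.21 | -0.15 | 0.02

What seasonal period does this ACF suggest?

The largest autocorrelation is r_4 = 0.40, with a weaker echo at lag 8 (0.21); the remaining lags stay at or below 0.13.
The dominant spike at lag 4 indicates a seasonal period of 4.

4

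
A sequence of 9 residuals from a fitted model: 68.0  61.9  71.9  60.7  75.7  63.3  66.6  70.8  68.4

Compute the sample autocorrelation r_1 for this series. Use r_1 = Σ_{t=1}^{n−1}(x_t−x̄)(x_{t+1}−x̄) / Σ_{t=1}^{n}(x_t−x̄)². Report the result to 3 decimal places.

Mean x̄ = (68.0 + 61.9 + 71.9 + 60.7 + 75.7 + 63.3 + 66.6 + 70.8 + 68.4)/9 = 67.4778
Numerator Σ_{t=1}^{8}(x_t−x̄)(x_{t+1}−x̄) = -143.8160
Denominator Σ(x_t−x̄)² = 194.5956
r_1 = -143.8160 / 194.5956 = -0.739

-0.739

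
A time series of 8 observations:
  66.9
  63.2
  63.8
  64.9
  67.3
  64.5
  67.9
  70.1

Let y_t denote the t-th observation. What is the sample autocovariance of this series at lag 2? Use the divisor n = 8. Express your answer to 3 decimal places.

Mean ȳ = (66.9 + 63.2 + 63.8 + 64.9 + 67.3 + 64.5 + 67.9 + 70.1)/8 = 66.0750
Σ_{t=1}^{6}(y_t−ȳ)(y_{t+2}−ȳ) = -3.5388
γ_2 = -3.5388 / 8 = -0.442

-0.442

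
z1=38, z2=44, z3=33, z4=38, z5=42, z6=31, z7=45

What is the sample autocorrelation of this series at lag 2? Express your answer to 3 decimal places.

0.045

Mean z̄ = (38 + 44 + 33 + 38 + 42 + 31 + 45)/7 = 38.7143
Numerator Σ_{t=1}^{5}(z_t−z̄)(z_{t+2}−z̄) = 7.6939
Denominator Σ(z_t−z̄)² = 171.4286
r_2 = 7.6939 / 171.4286 = 0.045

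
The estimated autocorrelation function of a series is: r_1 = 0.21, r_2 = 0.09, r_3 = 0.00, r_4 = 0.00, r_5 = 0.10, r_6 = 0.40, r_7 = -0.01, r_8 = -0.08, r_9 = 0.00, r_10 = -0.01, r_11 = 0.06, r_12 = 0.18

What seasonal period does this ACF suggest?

6

The largest autocorrelation is r_6 = 0.40; the remaining lags stay at or below 0.21. The elevated value at lag 1 (0.21), dropping to 0.09 at lag 2, reflects decaying short-term dependence rather than seasonality.
The dominant spike at lag 6 indicates a seasonal period of 6.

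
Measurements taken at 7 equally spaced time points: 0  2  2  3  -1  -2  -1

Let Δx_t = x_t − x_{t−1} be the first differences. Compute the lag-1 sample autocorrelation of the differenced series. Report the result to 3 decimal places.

First differences Δx: 2, 0, 1, -4, -1, 1
Mean of differences = -0.1667
Numerator Σ(Δx_t−Δx̄)(Δx_{t+1}−Δx̄) = -1.6944
Denominator Σ(Δx_t−Δx̄)² = 22.8333
r_1(Δx) = -1.6944 / 22.8333 = -0.074

-0.074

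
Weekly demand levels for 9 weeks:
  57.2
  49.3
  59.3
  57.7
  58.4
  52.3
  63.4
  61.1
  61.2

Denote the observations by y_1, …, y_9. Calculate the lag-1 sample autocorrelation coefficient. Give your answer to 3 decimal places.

Mean ȳ = (57.2 + 49.3 + 59.3 + 57.7 + 58.4 + 52.3 + 63.4 + 61.1 + 61.2)/9 = 57.7667
Numerator Σ_{t=1}^{8}(y_t−ȳ)(y_{t+1}−ȳ) = -12.3644
Denominator Σ(y_t−ȳ)² = 159.2800
r_1 = -12.3644 / 159.2800 = -0.078

-0.078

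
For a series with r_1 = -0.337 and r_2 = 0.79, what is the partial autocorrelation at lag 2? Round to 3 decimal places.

φ_{22} = (r_2 − r_1²) / (1 − r_1²)
r_1² = (-0.337)² = 0.113569
Numerator = 0.79 − 0.1136 = 0.6764; denominator = 1 − 0.1136 = 0.8864
φ_{22} = 0.6764 / 0.8864 = 0.763

0.763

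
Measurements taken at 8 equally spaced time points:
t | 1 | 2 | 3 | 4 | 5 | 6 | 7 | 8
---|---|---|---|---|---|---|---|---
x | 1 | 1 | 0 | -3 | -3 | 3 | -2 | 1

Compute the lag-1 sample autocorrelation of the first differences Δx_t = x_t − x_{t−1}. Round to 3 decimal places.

First differences Δx: 0, -1, -3, 0, 6, -5, 3
Mean of differences = 0.0000
Numerator Σ(Δx_t−Δx̄)(Δx_{t+1}−Δx̄) = -42.0000
Denominator Σ(Δx_t−Δx̄)² = 80.0000
r_1(Δx) = -42.0000 / 80.0000 = -0.525

-0.525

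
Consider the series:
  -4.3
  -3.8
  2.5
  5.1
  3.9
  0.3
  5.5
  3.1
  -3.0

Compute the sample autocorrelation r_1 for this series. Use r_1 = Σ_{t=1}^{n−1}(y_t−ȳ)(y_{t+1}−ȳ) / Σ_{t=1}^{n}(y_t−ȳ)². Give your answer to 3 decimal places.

0.266

Mean ȳ = (-4.3 − 3.8 + 2.5 + 5.1 + 3.9 + 0.3 + 5.5 + 3.1 − 3.0)/9 = 1.0333
Numerator Σ_{t=1}^{8}(y_t−ȳ)(y_{t+1}−ȳ) = 31.8289
Denominator Σ(y_t−ȳ)² = 119.7400
r_1 = 31.8289 / 119.7400 = 0.266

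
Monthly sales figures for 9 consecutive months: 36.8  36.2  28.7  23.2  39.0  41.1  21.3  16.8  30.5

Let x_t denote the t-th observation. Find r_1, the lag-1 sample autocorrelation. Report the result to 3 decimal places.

0.162

Mean x̄ = (36.8 + 36.2 + 28.7 + 23.2 + 39.0 + 41.1 + 21.3 + 16.8 + 30.5)/9 = 30.4000
Numerator Σ_{t=1}^{8}(x_t−x̄)(x_{t+1}−x̄) = 94.6300
Denominator Σ(x_t−x̄)² = 585.5600
r_1 = 94.6300 / 585.5600 = 0.162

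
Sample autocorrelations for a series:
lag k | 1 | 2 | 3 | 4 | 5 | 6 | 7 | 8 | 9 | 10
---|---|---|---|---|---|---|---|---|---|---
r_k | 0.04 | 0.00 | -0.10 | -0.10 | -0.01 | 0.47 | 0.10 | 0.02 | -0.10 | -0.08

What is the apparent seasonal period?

6

The largest autocorrelation is r_6 = 0.47; the remaining lags stay at or below 0.10.
The dominant spike at lag 6 indicates a seasonal period of 6.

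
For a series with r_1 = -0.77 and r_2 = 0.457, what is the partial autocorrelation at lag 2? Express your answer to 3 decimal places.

φ_{22} = (r_2 − r_1²) / (1 − r_1²)
r_1² = (-0.77)² = 0.5929
Numerator = 0.457 − 0.5929 = -0.1359; denominator = 1 − 0.5929 = 0.4071
φ_{22} = -0.1359 / 0.4071 = -0.334

-0.334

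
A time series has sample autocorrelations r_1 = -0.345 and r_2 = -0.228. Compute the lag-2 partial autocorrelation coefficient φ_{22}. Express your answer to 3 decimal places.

-0.394

φ_{22} = (r_2 − r_1²) / (1 − r_1²)
r_1² = (-0.345)² = 0.119025
Numerator = -0.228 − 0.1190 = -0.3470; denominator = 1 − 0.1190 = 0.8810
φ_{22} = -0.3470 / 0.8810 = -0.394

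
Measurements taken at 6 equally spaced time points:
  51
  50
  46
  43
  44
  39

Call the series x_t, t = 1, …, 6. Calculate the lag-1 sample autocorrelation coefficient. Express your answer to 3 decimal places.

0.387

Mean x̄ = (51 + 50 + 46 + 43 + 44 + 39)/6 = 45.5000
Deviations from mean: 5.5000, 4.5000, 0.5000, -2.5000, -1.5000, -6.5000
Numerator Σ_{t=1}^{5}(x_t−x̄)(x_{t+1}−x̄) = 39.2500
Denominator Σ(x_t−x̄)² = 101.5000
r_1 = 39.2500 / 101.5000 = 0.387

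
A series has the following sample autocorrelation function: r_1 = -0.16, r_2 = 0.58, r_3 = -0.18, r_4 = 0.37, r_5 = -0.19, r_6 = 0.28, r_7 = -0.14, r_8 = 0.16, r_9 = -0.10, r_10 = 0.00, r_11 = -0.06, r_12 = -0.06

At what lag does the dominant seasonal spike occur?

2

The largest autocorrelation is r_2 = 0.58, with weaker echoes at lags 4 (0.37), 6 (0.28) and 8 (0.16); the remaining lags stay at or below 0.00.
The dominant spike at lag 2 indicates a seasonal period of 2.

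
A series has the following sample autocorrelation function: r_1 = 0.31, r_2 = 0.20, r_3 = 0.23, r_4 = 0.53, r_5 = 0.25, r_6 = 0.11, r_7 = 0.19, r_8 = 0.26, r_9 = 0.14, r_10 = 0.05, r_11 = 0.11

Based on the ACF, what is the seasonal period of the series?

The largest autocorrelation is r_4 = 0.53; the remaining lags stay at or below 0.31. The elevated value at lag 1 (0.31), dropping to 0.20 at lag 2, reflects decaying short-term dependence rather than seasonality.
The dominant spike at lag 4 indicates a seasonal period of 4.

4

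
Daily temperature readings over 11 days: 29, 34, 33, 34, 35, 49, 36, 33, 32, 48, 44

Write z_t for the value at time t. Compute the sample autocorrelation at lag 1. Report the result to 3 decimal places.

Mean z̄ = (29 + 34 + 33 + 34 + 35 + 49 + 36 + 33 + 32 + 48 + 44)/11 = 37.0000
Numerator Σ_{t=1}^{10}(z_t−z̄)(z_{t+1}−z̄) = 64.0000
Denominator Σ(z_t−z̄)² = 458.0000
r_1 = 64.0000 / 458.0000 = 0.140

0.140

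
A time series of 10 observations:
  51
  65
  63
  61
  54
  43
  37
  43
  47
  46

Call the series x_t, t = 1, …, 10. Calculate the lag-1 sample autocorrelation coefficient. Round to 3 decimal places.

0.700

Mean x̄ = (51 + 65 + 63 + 61 + 54 + 43 + 37 + 43 + 47 + 46)/10 = 51.0000
Numerator Σ_{t=1}^{9}(x_t−x̄)(x_{t+1}−x̄) = 570.0000
Denominator Σ(x_t−x̄)² = 814.0000
r_1 = 570.0000 / 814.0000 = 0.700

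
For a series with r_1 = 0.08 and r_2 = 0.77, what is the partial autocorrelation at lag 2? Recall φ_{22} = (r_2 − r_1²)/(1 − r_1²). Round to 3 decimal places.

φ_{22} = (r_2 − r_1²) / (1 − r_1²)
r_1² = (0.08)² = 0.0064
Numerator = 0.77 − 0.0064 = 0.7636; denominator = 1 − 0.0064 = 0.9936
φ_{22} = 0.7636 / 0.9936 = 0.769

0.769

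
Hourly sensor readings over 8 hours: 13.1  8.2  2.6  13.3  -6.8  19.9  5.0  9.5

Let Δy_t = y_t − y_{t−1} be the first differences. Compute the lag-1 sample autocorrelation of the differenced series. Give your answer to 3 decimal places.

-0.819

First differences Δy: -4.9, -5.6, 10.7, -20.1, 26.7, -14.9, 4.5
Mean of differences = -0.5143
Numerator Σ(Δy_t−Δȳ)(Δy_{t+1}−Δȳ) = -1251.0102
Denominator Σ(Δy_t−Δȳ)² = 1527.1686
r_1(Δy) = -1251.0102 / 1527.1686 = -0.819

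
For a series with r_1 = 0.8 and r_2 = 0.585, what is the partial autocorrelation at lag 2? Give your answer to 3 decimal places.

-0.153

φ_{22} = (r_2 − r_1²) / (1 − r_1²)
r_1² = (0.8)² = 0.64
Numerator = 0.585 − 0.6400 = -0.0550; denominator = 1 − 0.6400 = 0.3600
φ_{22} = -0.0550 / 0.3600 = -0.153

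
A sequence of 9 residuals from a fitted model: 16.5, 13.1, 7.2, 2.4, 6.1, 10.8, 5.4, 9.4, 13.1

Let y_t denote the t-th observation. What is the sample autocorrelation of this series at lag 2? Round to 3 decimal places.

-0.291

Mean ȳ = (16.5 + 13.1 + 7.2 + 2.4 + 6.1 + 10.8 + 5.4 + 9.4 + 13.1)/9 = 9.3333
Σ(y_t−ȳ)(y_{t+2}−ȳ) = (-15.2889) + (-26.1156) + (6.8978) + (-10.1689) + (12.7178) + (0.0978) + (-14.8156) = -46.6756
Denominator Σ(y_t−ȳ)² = 160.4400
r_2 = -46.6756 / 160.4400 = -0.291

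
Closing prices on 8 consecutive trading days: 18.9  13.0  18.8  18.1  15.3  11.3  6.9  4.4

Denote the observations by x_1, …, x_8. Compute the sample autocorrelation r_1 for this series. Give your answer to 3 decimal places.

Mean x̄ = (18.9 + 13.0 + 18.8 + 18.1 + 15.3 + 11.3 + 6.9 + 4.4)/8 = 13.3375
Deviations from mean: 5.5625, -0.3375, 5.4625, 4.7625, 1.9625, -2.0375, -6.4375, -8.9375
Σ(x_t−x̄)(x_{t+1}−x̄) = (-1.8773) + (-1.8436) + (26.0152) + (9.3464) + (-3.9986) + (13.1164) + (57.5352) = 98.2936
Denominator Σ(x_t−x̄)² = 212.8988
r_1 = 98.2936 / 212.8988 = 0.462

0.462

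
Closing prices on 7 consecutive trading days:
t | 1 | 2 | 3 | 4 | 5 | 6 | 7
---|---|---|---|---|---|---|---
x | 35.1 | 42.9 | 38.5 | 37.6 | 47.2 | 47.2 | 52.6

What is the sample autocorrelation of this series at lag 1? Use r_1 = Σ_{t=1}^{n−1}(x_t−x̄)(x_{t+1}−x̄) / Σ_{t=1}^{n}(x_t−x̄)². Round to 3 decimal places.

0.254

Mean x̄ = (35.1 + 42.9 + 38.5 + 37.6 + 47.2 + 47.2 + 52.6)/7 = 43.0143
Deviations from mean: -7.9143, -0.1143, -4.5143, -5.4143, 4.1857, 4.1857, 9.5857
Σ(x_t−x̄)(x_{t+1}−x̄) = (0.9045) + (0.5159) + (24.4416) + (-22.6627) + (17.5202) + (40.1231) = 60.8427
Denominator Σ(x_t−x̄)² = 239.2686
r_1 = 60.8427 / 239.2686 = 0.254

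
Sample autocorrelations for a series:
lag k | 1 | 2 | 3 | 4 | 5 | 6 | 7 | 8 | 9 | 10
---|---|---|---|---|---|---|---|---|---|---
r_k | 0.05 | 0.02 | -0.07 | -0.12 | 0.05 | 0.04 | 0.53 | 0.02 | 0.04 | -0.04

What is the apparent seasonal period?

7

The largest autocorrelation is r_7 = 0.53; the remaining lags stay at or below 0.05.
The dominant spike at lag 7 indicates a seasonal period of 7.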